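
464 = 464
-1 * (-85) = 85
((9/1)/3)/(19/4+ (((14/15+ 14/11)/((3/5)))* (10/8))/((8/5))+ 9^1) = 2376/13165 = 0.18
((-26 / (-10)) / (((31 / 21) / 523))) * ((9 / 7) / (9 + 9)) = 20397 / 310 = 65.80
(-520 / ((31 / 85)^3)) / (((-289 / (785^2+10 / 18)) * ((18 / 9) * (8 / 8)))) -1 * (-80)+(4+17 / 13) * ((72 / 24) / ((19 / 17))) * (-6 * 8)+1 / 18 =168180636048689 / 14716754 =11427834.97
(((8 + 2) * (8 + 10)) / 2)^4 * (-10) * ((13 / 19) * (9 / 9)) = -8529300000 / 19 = -448910526.32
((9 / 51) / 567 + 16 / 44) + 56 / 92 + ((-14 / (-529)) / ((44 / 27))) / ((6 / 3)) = 73347149 / 74785788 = 0.98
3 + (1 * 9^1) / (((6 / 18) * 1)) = 30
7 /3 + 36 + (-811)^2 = 1973278 /3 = 657759.33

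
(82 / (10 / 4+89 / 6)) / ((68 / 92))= 6.40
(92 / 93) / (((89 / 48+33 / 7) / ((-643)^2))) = 4260178496 / 68417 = 62267.84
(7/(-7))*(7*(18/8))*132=-2079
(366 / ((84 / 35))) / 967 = 305 / 1934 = 0.16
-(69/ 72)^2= -529/ 576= -0.92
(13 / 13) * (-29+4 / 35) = -1011 / 35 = -28.89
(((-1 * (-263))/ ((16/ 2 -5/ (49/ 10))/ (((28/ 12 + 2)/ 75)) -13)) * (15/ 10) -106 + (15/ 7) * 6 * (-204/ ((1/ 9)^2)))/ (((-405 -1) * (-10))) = -40868393345/ 780629192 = -52.35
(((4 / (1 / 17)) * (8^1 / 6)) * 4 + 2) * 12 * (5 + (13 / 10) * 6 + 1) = 301944 / 5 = 60388.80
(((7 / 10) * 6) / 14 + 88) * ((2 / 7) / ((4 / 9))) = 7947 / 140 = 56.76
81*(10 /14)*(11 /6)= 1485 /14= 106.07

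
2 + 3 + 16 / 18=53 / 9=5.89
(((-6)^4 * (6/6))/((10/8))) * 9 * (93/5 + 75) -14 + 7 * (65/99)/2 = 4323273659/4950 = 873388.62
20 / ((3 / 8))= 160 / 3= 53.33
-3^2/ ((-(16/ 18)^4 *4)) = 59049/ 16384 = 3.60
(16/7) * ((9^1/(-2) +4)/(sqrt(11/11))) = -8/7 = -1.14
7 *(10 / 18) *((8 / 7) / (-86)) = -20 / 387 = -0.05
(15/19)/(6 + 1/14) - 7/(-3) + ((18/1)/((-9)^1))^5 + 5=-24.54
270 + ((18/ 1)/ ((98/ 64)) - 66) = 10572/ 49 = 215.76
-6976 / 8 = -872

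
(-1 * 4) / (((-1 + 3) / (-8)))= 16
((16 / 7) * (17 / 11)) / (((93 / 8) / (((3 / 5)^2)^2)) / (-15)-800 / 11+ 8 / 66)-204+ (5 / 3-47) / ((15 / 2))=-37070423924 / 176450715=-210.09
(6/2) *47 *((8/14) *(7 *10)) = 5640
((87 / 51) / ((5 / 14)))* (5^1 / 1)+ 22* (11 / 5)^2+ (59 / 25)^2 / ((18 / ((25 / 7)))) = 7040081 / 53550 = 131.47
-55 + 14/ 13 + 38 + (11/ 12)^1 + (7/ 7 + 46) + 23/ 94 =236371/ 7332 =32.24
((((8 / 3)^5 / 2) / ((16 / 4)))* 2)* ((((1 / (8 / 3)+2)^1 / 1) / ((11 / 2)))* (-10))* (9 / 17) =-389120 / 5049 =-77.07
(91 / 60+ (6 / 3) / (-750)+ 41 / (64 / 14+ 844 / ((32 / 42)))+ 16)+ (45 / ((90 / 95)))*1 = 202600903 / 3114500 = 65.05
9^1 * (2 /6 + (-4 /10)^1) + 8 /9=13 /45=0.29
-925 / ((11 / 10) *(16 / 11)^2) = -50875 / 128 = -397.46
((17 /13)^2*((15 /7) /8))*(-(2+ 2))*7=-4335 /338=-12.83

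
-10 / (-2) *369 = 1845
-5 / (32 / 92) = -115 / 8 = -14.38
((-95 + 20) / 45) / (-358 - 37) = 1 / 237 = 0.00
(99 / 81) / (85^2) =11 / 65025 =0.00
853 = 853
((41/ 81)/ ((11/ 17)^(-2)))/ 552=4961/ 12921768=0.00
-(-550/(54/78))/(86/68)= 243100/387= 628.17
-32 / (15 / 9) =-96 / 5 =-19.20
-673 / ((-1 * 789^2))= 673 / 622521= 0.00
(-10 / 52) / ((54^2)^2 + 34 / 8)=-10 / 442159133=-0.00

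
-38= -38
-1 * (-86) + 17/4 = 361/4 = 90.25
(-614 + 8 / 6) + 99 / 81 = -5503 / 9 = -611.44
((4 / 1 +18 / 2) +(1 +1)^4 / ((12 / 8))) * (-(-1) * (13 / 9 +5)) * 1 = 4118 / 27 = 152.52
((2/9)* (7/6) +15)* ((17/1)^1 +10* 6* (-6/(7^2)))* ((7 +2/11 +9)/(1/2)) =6306896/1323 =4767.12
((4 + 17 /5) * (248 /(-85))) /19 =-9176 /8075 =-1.14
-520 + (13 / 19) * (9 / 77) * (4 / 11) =-8367892 / 16093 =-519.97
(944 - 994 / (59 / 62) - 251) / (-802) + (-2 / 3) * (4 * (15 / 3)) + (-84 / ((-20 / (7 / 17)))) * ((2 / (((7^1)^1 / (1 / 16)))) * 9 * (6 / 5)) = -1515678491 / 120660900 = -12.56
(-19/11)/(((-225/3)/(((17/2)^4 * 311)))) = 37388.30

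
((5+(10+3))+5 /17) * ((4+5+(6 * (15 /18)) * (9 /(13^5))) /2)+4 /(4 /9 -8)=516289914 /6311981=81.80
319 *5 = 1595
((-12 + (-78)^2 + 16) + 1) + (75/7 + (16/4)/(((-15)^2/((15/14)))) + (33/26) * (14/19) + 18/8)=90445253/14820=6102.92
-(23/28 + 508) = -14247/28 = -508.82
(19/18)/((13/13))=19/18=1.06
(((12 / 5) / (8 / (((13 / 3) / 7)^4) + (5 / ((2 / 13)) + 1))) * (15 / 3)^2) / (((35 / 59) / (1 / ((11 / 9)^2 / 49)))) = 22930827192 / 608059243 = 37.71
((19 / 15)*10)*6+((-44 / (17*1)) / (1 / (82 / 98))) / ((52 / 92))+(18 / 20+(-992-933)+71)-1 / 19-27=-3719945561 / 2057510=-1807.98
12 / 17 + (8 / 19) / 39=9028 / 12597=0.72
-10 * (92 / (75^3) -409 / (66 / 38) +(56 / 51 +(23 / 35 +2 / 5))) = 257705084144 / 110446875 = 2333.29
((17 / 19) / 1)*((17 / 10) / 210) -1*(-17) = 678589 / 39900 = 17.01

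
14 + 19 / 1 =33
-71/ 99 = -0.72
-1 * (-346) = 346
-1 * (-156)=156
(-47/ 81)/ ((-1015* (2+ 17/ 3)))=47/ 630315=0.00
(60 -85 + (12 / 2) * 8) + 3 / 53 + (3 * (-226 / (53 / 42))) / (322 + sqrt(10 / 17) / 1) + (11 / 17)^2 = 14238 * sqrt(170) / 46709377 + 294368841771 / 13499009953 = 21.81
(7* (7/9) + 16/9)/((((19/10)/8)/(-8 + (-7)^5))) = -1534000/3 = -511333.33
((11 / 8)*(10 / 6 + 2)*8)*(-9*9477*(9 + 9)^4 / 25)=-361133291376 / 25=-14445331655.04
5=5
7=7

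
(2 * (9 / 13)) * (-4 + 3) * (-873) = 15714 / 13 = 1208.77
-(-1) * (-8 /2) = -4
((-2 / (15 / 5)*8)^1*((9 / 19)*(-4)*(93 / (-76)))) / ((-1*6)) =2.06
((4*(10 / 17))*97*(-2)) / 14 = -3880 / 119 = -32.61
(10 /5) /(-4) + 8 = 15 /2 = 7.50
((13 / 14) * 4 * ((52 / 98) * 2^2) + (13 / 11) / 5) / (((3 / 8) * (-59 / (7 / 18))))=-612716 / 4293135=-0.14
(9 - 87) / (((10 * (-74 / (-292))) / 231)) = -7109.81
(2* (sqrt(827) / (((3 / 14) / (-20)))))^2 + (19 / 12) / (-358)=28816355.55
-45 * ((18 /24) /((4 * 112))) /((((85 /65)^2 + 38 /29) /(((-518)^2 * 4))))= -6340448205 /236848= -26770.12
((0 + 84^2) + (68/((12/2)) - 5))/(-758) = -21187/2274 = -9.32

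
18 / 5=3.60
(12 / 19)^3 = 1728 / 6859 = 0.25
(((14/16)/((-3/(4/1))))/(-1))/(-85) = -7/510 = -0.01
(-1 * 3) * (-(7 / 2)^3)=1029 / 8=128.62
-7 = -7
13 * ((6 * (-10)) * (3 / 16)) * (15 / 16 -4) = 28665 / 64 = 447.89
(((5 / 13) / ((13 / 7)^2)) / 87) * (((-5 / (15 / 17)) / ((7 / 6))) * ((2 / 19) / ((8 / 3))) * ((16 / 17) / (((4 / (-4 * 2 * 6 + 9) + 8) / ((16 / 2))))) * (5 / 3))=-400 / 1024309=-0.00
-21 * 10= -210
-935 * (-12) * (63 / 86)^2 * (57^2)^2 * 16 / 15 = 125355129763248 / 1849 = 67796176183.48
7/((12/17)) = 119/12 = 9.92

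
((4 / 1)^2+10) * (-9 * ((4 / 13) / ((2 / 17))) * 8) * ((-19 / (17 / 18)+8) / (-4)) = -14832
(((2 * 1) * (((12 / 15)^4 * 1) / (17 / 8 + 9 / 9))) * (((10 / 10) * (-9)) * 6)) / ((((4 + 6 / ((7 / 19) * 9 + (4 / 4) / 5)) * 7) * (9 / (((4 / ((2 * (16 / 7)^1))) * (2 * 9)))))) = -9234432 / 14890625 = -0.62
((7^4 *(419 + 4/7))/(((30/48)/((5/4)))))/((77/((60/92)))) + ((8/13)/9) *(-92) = 45904402/2691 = 17058.49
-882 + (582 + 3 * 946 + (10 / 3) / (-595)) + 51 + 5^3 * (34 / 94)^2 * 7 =2131991014 / 788613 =2703.47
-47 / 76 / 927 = -47 / 70452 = -0.00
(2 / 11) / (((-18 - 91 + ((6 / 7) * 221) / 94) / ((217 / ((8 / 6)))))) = -214179 / 774356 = -0.28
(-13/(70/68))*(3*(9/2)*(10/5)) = -11934/35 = -340.97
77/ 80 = 0.96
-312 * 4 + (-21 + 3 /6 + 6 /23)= -58339 /46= -1268.24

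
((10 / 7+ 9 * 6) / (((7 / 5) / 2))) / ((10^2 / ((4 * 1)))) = 776 / 245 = 3.17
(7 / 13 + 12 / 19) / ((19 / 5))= 1445 / 4693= 0.31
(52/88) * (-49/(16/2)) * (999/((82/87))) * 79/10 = -4373722899/144320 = -30305.73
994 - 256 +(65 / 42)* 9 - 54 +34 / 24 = 58745 / 84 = 699.35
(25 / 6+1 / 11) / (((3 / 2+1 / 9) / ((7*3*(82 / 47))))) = 1451646 / 14993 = 96.82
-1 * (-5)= 5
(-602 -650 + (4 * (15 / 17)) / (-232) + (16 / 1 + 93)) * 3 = -3381039 / 986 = -3429.05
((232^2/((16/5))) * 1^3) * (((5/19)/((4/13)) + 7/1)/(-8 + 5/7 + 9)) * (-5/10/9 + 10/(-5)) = -216729905/1368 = -158428.29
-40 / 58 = -20 / 29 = -0.69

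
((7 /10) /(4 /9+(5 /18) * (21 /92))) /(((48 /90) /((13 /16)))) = 56511 /26912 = 2.10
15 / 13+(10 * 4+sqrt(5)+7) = sqrt(5)+626 / 13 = 50.39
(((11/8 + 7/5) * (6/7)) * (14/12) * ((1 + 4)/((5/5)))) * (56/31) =777/31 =25.06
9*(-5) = -45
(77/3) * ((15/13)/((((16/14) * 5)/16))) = 1078/13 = 82.92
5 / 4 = 1.25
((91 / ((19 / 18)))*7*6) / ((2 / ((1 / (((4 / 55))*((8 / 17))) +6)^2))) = 21844948671 / 9728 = 2245574.49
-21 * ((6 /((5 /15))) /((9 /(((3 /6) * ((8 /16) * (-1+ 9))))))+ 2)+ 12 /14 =-876 /7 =-125.14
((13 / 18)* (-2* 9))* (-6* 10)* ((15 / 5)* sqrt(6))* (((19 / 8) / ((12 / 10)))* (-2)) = -22688.40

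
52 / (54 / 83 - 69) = -4316 / 5673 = -0.76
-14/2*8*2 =-112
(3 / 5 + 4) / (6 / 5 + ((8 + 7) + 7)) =23 / 116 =0.20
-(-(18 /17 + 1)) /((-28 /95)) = -475 /68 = -6.99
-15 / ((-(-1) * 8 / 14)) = -105 / 4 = -26.25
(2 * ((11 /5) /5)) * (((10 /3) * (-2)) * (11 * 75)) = -4840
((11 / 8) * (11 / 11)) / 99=1 / 72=0.01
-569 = -569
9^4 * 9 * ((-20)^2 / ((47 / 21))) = 496011600 / 47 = 10553438.30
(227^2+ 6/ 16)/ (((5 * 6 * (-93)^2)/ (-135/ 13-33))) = -3875009/ 449748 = -8.62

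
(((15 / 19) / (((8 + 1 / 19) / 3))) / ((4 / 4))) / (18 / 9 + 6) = 5 / 136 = 0.04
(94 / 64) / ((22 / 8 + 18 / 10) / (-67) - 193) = -15745 / 2069688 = -0.01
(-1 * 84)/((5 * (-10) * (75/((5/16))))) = 7/1000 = 0.01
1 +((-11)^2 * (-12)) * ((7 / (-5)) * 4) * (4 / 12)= 13557 / 5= 2711.40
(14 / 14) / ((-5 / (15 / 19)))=-3 / 19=-0.16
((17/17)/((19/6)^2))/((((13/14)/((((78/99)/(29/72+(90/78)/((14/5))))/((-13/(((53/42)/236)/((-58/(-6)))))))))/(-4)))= 641088/36275200159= 0.00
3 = 3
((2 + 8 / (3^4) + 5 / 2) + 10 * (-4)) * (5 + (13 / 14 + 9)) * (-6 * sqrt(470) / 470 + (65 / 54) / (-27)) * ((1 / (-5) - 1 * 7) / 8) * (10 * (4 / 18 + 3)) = -6951967 * sqrt(470) / 35532 - 2259389275 / 3306744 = -4924.94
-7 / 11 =-0.64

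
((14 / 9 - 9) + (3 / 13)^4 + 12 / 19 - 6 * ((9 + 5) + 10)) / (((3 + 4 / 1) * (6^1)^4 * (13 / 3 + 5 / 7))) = -368272889 / 111822484176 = -0.00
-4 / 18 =-2 / 9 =-0.22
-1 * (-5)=5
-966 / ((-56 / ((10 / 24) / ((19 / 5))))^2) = -14375 / 3881472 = -0.00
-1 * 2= -2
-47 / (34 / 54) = -1269 / 17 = -74.65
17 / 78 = 0.22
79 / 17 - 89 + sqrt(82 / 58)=-1434 / 17 + sqrt(1189) / 29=-83.16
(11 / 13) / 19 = 11 / 247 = 0.04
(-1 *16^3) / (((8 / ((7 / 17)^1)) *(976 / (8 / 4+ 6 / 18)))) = -1568 / 3111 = -0.50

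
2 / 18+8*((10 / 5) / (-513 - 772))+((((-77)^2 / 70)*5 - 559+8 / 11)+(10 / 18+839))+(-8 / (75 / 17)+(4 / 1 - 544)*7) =-1304772949 / 424050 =-3076.93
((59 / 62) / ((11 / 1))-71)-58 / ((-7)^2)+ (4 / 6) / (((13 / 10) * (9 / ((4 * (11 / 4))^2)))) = -764807833 / 11729718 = -65.20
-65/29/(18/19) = -2.37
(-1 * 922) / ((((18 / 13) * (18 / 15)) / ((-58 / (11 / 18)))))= 52665.76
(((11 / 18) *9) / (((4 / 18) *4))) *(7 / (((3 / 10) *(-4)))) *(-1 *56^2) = 113190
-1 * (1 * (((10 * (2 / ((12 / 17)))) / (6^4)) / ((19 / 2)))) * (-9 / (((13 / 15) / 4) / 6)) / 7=425 / 5187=0.08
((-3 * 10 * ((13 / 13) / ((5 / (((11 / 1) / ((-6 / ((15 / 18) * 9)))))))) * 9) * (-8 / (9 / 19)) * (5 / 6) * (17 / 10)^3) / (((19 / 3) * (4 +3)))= -162129 / 140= -1158.06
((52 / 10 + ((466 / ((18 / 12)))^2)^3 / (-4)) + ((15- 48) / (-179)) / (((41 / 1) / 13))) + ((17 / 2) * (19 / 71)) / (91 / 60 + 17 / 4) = -73849375429367361201175472 / 328578295365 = -224754271572722.27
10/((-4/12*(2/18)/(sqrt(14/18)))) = -90*sqrt(7) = -238.12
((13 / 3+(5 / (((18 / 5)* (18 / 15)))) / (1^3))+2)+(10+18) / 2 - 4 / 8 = 2267 / 108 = 20.99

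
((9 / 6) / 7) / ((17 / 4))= 6 / 119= 0.05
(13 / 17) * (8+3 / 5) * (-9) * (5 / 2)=-5031 / 34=-147.97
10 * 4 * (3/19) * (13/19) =1560/361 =4.32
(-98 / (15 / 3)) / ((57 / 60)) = -392 / 19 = -20.63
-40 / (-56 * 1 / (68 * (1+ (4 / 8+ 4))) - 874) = 3740 / 81733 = 0.05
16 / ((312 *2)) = 1 / 39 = 0.03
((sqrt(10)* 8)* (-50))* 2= -800* sqrt(10)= -2529.82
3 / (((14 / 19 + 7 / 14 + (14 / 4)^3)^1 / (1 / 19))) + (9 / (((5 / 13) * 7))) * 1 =10471 / 3129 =3.35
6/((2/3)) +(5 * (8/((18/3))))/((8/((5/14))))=781/84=9.30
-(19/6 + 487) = -490.17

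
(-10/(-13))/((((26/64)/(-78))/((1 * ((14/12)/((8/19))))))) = -5320/13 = -409.23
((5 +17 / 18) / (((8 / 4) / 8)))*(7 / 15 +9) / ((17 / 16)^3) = 124469248 / 663255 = 187.66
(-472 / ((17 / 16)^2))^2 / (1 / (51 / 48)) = 912523264 / 4913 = 185736.47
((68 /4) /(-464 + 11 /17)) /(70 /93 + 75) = -26877 /55493465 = -0.00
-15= -15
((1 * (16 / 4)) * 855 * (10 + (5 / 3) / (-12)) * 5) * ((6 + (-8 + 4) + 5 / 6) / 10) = 573325 / 12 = 47777.08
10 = 10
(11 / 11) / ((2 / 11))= 11 / 2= 5.50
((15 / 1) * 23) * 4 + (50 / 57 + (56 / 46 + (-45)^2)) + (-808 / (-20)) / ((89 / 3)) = 1988476411 / 583395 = 3408.46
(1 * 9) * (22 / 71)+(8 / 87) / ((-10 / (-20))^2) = 3.16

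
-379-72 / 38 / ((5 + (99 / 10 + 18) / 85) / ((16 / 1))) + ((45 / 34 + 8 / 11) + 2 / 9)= -382.42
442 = 442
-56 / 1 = -56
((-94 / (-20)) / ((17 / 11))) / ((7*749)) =0.00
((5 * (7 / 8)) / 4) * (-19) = -665 / 32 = -20.78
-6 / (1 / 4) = -24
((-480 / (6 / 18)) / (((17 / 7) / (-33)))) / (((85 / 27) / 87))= 156274272 / 289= 540741.43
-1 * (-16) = 16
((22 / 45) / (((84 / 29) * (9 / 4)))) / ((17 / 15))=638 / 9639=0.07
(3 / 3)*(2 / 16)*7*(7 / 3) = 49 / 24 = 2.04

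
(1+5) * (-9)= -54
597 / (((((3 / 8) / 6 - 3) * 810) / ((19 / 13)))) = -30248 / 82485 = -0.37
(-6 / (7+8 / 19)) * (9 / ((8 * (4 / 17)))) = -2907 / 752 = -3.87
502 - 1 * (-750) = 1252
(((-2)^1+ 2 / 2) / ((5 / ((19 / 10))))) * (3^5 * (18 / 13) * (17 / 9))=-78489 / 325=-241.50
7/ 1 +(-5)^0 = 8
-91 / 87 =-1.05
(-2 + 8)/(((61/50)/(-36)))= -10800/61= -177.05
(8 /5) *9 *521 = 37512 /5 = 7502.40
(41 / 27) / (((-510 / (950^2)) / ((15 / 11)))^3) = -3767345939453125000 / 176558481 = -21337666240.19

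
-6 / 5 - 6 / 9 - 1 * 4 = -88 / 15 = -5.87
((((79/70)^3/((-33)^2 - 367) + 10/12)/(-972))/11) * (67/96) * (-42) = 3779982349/1650595968000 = 0.00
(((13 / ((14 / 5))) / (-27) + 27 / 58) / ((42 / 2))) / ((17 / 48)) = 25744 / 652239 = 0.04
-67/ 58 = -1.16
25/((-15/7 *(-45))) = 7/27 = 0.26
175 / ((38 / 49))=8575 / 38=225.66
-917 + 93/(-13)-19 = -12261/13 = -943.15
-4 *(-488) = 1952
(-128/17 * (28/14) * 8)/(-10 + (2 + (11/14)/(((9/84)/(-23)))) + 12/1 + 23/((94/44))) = 72192/92225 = 0.78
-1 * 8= -8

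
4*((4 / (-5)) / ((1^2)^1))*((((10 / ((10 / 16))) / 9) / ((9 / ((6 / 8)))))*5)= -64 / 27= -2.37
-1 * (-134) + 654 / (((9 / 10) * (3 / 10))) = 23006 / 9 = 2556.22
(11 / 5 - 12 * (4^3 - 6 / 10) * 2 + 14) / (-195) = 193 / 25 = 7.72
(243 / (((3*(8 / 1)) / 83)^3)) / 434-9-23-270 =-61960733 / 222208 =-278.84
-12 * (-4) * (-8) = -384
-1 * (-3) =3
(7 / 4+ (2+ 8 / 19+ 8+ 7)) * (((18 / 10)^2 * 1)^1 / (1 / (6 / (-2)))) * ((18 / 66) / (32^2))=-1062153 / 21401600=-0.05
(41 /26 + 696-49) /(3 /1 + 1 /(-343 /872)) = 5784009 /4082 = 1416.95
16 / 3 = 5.33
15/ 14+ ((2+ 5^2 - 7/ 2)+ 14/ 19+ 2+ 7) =4563/ 133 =34.31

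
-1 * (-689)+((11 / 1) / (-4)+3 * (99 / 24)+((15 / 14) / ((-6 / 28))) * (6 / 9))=16687 / 24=695.29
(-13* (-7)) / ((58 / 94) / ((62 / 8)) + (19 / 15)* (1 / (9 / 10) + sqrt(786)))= 2.46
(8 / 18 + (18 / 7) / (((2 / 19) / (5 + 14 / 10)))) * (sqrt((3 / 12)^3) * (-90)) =-12347 / 7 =-1763.86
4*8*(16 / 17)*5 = 2560 / 17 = 150.59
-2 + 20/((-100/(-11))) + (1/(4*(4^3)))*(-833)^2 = 3469701/1280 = 2710.70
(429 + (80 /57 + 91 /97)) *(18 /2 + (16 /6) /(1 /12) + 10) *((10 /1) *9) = 3648878640 /1843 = 1979858.19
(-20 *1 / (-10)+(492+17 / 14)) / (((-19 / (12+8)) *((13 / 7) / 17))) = -1178610 / 247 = -4771.70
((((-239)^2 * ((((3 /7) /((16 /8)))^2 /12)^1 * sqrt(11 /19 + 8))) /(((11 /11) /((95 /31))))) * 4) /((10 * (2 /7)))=171363 * sqrt(3097) /3472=2746.68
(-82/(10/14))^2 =329476/25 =13179.04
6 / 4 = 1.50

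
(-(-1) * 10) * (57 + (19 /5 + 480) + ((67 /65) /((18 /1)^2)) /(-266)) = 3029539901 /560196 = 5408.00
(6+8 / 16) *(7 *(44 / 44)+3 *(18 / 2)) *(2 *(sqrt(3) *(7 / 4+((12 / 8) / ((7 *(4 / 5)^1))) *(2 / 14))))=154921 *sqrt(3) / 196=1369.04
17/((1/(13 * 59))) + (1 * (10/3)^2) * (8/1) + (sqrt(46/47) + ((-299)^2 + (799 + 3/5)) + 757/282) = sqrt(2162)/47 + 437090863/4230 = 103332.16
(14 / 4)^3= 343 / 8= 42.88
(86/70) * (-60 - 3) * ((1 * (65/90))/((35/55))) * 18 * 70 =-110682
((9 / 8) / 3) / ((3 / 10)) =5 / 4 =1.25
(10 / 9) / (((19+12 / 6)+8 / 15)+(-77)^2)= 25 / 133887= 0.00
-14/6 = -7/3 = -2.33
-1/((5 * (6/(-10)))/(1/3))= 1/9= 0.11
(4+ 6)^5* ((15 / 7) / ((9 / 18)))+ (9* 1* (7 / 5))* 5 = 3000441 / 7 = 428634.43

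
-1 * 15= -15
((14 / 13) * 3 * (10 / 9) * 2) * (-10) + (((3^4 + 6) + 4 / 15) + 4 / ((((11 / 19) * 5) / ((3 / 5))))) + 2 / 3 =60659 / 3575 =16.97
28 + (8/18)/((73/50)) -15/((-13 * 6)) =486781/17082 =28.50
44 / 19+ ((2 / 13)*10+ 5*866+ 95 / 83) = 88871811 / 20501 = 4335.00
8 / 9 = 0.89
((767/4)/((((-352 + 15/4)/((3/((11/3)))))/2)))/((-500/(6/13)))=1593/1915375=0.00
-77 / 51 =-1.51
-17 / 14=-1.21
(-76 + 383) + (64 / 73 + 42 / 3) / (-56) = 626965 / 2044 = 306.73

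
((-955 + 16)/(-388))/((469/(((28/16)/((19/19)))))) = 939/103984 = 0.01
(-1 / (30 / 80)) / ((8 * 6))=-1 / 18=-0.06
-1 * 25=-25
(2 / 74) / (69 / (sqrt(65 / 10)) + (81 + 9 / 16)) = 30160 / 80995849 - 5888 * sqrt(26) / 242987547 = 0.00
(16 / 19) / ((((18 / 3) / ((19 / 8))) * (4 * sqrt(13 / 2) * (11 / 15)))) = 0.04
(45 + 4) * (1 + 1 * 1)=98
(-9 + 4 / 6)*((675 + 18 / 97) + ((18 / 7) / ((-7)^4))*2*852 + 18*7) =-10909426575 / 1630279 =-6691.75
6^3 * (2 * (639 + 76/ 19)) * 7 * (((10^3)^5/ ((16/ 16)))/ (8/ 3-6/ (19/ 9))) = -11083262400000000000000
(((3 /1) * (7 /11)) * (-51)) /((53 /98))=-104958 /583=-180.03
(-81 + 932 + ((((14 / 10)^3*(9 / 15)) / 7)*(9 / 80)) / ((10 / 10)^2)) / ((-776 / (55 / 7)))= -468064553 / 54320000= -8.62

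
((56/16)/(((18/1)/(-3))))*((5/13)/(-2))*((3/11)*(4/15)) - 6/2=-2567/858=-2.99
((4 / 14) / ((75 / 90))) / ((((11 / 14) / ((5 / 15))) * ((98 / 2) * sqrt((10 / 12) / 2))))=16 * sqrt(15) / 13475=0.00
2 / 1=2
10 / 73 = 0.14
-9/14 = -0.64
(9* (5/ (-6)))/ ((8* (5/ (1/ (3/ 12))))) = -3/ 4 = -0.75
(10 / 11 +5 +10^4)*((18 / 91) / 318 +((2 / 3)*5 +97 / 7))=3911049710 / 22737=172012.57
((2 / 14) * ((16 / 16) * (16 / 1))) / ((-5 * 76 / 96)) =-0.58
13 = 13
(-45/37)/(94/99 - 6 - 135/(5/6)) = 4455/611906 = 0.01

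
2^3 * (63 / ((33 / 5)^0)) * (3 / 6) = 252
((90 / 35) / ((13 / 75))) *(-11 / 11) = -1350 / 91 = -14.84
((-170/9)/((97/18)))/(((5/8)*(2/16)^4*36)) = -557056/873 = -638.09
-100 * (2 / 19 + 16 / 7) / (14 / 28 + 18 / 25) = -195.98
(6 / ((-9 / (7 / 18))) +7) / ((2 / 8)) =728 / 27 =26.96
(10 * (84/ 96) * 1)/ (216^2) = 35/ 186624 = 0.00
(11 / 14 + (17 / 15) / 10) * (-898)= -423856 / 525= -807.34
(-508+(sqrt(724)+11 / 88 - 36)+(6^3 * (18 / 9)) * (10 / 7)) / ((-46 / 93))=-381579 / 2576 - 93 * sqrt(181) / 23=-202.53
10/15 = 2/3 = 0.67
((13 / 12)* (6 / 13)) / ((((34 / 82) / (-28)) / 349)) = -200326 / 17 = -11783.88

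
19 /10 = 1.90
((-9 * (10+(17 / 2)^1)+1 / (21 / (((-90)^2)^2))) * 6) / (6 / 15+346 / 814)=267018469245 / 11753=22719175.47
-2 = -2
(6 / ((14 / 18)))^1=54 / 7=7.71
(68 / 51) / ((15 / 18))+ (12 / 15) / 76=153 / 95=1.61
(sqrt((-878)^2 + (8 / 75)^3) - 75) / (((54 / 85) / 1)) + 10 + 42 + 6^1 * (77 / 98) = -7729 / 126 + 17 * sqrt(243912516009) / 6075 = 1320.70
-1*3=-3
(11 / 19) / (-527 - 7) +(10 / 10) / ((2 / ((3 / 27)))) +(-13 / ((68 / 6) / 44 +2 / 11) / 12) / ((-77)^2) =25718351 / 475776378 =0.05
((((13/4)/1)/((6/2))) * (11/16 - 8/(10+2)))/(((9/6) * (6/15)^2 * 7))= 0.01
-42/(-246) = 7/41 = 0.17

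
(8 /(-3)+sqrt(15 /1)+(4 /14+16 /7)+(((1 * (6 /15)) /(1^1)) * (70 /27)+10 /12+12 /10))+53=sqrt(15)+105793 /1890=59.85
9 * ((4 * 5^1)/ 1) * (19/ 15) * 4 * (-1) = -912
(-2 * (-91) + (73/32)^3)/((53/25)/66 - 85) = -2.28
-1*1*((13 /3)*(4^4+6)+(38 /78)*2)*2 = -29544 /13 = -2272.62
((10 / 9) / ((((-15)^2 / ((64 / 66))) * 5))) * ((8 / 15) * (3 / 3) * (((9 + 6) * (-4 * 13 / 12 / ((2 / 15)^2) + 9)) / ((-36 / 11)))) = 0.55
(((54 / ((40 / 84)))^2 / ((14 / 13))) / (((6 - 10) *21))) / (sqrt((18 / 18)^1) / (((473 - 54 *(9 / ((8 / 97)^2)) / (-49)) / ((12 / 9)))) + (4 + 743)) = -258271553943 / 1357173712600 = -0.19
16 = 16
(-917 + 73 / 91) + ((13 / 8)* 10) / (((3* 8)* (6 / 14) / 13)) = -23473447 / 26208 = -895.66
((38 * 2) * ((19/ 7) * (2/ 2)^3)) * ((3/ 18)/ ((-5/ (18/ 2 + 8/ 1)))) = -12274/ 105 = -116.90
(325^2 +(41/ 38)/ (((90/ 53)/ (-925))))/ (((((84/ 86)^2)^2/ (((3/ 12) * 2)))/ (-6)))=-245625450151495/ 709466688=-346211.39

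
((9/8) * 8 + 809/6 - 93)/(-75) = -61/90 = -0.68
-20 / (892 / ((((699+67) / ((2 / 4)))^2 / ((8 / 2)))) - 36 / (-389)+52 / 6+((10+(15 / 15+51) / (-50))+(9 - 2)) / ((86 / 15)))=-1472200141800 / 849787252981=-1.73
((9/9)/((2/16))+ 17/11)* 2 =210/11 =19.09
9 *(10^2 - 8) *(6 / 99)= 552 / 11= 50.18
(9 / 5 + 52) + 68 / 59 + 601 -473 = 53971 / 295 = 182.95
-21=-21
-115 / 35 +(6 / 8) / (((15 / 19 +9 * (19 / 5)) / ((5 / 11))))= -1117971 / 341264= -3.28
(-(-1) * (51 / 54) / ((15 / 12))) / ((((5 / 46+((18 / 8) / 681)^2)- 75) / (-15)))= 644730848 / 4260417099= 0.15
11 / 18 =0.61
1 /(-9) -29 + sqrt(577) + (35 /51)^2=-8277 /289 + sqrt(577)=-4.62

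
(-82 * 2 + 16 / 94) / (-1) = 7700 / 47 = 163.83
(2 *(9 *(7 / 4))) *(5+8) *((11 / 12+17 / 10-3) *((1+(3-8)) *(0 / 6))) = 0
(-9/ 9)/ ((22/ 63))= -63/ 22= -2.86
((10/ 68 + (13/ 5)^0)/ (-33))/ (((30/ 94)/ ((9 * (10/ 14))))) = -1833/ 2618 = -0.70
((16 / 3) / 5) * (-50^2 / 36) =-2000 / 27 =-74.07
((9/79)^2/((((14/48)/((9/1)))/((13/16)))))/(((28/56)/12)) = 341172/43687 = 7.81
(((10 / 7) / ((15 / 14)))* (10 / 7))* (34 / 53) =1360 / 1113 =1.22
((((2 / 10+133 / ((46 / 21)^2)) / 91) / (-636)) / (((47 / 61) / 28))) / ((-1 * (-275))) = -18018241 / 282655015500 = -0.00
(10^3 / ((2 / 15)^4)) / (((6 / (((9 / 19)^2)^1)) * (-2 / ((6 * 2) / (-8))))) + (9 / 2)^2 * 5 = 513162945 / 5776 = 88844.00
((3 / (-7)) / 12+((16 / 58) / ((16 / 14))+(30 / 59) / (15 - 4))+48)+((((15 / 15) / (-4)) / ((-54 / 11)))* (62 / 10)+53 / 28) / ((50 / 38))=177610957753 / 3557169000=49.93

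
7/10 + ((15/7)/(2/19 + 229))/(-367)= 26092383/37276190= 0.70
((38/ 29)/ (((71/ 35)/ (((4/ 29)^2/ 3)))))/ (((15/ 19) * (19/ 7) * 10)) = 14896/ 77922855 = 0.00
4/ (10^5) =1/ 25000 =0.00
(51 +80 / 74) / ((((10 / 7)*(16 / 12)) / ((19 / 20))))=768873 / 29600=25.98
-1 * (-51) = 51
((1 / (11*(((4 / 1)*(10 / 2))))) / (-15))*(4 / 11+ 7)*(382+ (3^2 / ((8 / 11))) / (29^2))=-13879053 / 16281760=-0.85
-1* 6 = -6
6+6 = 12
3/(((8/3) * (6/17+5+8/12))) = 0.19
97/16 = 6.06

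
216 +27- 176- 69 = -2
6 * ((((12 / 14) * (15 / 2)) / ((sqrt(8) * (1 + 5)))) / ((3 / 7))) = 15 * sqrt(2) / 4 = 5.30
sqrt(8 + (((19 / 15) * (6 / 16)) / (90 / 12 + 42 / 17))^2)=sqrt(367851529) / 6780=2.83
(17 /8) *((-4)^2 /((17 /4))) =8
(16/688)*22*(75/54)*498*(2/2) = 45650/129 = 353.88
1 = 1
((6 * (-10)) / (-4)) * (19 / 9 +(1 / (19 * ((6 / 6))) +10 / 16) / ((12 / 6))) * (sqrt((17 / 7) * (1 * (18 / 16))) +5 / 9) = 167575 / 8208 +33515 * sqrt(238) / 8512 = 81.16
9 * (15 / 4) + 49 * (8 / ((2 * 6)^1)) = 797 / 12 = 66.42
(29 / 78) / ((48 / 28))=203 / 936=0.22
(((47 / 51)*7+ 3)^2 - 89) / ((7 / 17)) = 835 / 1071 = 0.78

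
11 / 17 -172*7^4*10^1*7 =-491436669 / 17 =-28908039.35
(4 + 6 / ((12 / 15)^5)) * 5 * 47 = 2684405 / 512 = 5242.98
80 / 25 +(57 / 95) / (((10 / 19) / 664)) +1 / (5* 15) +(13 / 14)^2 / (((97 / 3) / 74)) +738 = 1069529603 / 712950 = 1500.15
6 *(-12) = -72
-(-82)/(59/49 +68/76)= 39.07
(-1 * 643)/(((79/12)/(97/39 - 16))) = 1355444/1027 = 1319.81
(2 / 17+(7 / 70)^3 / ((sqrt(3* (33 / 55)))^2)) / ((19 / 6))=3617 / 96900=0.04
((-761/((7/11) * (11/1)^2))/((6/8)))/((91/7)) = -3044/3003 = -1.01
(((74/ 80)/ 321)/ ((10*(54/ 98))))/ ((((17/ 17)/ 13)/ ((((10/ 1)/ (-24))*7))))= -164983/ 8320320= -0.02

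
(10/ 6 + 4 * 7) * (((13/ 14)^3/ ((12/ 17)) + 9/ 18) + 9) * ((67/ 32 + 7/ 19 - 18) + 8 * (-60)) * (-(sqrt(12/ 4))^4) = 1407004.40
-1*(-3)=3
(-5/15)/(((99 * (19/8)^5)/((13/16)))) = -26624/735401403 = -0.00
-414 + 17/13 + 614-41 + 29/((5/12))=14944/65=229.91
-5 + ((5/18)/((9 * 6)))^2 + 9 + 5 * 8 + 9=50073577/944784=53.00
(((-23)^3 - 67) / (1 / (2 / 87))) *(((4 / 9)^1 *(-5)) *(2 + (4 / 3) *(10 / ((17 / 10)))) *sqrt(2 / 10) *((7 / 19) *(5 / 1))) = 573203680 *sqrt(5) / 252909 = 5067.92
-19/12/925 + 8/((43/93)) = 8257583/477300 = 17.30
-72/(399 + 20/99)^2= -705672/1561909441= -0.00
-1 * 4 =-4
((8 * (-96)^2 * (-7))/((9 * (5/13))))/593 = -745472/2965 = -251.42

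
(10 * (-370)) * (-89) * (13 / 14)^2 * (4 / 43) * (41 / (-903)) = -2281719700 / 1902621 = -1199.25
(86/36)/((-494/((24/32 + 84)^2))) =-549067/15808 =-34.73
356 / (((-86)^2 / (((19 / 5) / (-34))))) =-1691 / 314330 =-0.01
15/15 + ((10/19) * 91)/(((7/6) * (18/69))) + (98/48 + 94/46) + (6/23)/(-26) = 22148201/136344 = 162.44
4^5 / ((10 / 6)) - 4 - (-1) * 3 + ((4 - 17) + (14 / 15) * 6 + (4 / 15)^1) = 606.27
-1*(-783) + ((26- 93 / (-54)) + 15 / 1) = 14863 / 18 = 825.72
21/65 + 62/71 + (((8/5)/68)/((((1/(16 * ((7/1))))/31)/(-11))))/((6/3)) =-35157359/78455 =-448.12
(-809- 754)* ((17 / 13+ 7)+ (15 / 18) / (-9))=-3004607 / 234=-12840.20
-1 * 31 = -31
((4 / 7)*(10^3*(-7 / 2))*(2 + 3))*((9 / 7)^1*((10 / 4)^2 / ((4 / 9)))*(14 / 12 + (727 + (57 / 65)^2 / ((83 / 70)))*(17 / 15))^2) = -123308665691.07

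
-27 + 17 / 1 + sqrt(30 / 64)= -10 + sqrt(30) / 8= -9.32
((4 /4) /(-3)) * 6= -2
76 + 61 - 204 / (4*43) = 5840 / 43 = 135.81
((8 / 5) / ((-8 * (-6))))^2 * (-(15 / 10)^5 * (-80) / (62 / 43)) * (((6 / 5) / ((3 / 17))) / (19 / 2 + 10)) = 0.16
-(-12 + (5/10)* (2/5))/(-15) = -0.79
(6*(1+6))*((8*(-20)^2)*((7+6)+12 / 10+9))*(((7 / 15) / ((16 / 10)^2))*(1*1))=568400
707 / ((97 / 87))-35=58114 / 97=599.11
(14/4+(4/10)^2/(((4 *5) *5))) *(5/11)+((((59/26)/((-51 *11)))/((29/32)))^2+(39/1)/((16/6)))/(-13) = 271349439023051/581502753117000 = 0.47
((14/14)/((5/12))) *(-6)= -72/5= -14.40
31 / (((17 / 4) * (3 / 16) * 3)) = 1984 / 153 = 12.97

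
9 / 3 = 3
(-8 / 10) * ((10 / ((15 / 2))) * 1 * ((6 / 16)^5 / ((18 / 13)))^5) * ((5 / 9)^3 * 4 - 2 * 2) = 367844059323 / 23611832414348226068480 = 0.00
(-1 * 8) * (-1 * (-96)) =-768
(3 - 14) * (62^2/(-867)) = 42284/867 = 48.77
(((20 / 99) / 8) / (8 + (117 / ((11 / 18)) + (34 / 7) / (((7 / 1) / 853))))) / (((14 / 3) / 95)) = 3325 / 5118336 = 0.00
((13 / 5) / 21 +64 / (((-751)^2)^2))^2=17100397355957823974757289 / 1115573255838392475272411025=0.02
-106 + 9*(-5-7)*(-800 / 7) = 85658 / 7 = 12236.86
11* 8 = 88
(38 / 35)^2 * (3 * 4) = 17328 / 1225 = 14.15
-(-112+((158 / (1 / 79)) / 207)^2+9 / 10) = -1510398001 / 428490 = -3524.93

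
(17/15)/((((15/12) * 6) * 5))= 34/1125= 0.03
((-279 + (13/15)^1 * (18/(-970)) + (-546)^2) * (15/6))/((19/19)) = 361127343/485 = 744592.46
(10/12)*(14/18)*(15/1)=175/18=9.72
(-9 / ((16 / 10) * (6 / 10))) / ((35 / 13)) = -195 / 56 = -3.48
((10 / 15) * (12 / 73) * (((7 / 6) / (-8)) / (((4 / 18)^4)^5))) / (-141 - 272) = 448667026.38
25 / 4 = 6.25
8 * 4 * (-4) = -128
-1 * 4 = -4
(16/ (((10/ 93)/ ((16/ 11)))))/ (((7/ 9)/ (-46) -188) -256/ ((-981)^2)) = -526973485824/ 457779201385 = -1.15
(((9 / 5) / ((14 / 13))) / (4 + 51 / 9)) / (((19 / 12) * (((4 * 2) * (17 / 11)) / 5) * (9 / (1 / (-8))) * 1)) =-1287 / 2098208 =-0.00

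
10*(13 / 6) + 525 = 1640 / 3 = 546.67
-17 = -17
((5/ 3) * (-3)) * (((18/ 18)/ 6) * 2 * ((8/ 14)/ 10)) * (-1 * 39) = 26/ 7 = 3.71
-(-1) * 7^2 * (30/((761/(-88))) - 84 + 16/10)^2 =361301.78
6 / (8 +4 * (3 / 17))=51 / 74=0.69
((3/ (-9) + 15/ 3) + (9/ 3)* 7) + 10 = 107/ 3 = 35.67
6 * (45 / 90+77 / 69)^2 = 49729 / 3174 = 15.67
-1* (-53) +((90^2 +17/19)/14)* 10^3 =76965549/133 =578688.34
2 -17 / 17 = 1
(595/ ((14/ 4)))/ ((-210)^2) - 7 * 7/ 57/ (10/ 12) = -86113/ 83790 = -1.03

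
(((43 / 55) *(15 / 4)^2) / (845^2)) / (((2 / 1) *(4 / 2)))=387 / 100534720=0.00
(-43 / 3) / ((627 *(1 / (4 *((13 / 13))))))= -0.09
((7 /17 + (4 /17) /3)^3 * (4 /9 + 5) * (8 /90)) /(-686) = -6250 /75213117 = -0.00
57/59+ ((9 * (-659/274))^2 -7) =2048701843/4429484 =462.51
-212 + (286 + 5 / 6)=74.83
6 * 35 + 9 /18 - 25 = 371 /2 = 185.50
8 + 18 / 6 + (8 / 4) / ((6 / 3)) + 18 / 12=27 / 2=13.50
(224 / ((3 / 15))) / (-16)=-70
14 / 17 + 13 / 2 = 7.32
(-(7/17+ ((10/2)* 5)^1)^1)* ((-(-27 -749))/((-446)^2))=-83808/845393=-0.10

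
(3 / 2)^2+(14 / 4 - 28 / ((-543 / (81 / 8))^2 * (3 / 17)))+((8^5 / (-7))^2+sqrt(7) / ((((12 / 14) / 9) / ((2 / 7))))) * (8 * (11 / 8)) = 33 * sqrt(7)+6191126783976919 / 25684624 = 241044175.94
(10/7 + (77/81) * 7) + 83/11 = 97474/6237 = 15.63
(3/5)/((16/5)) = 3/16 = 0.19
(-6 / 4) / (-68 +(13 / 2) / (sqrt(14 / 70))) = 39 * sqrt(5) / 17651 +408 / 17651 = 0.03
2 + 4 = 6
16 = 16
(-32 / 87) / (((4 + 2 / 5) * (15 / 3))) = -16 / 957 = -0.02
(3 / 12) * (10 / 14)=5 / 28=0.18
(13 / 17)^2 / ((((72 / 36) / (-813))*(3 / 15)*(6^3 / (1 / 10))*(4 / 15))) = -228995 / 110976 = -2.06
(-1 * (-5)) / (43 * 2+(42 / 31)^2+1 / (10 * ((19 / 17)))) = 912950 / 16054237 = 0.06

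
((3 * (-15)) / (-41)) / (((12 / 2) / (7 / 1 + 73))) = 14.63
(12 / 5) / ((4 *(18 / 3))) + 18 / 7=187 / 70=2.67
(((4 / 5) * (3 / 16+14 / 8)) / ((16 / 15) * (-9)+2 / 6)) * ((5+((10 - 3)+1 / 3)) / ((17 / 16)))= -4588 / 2363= -1.94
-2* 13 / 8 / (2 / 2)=-13 / 4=-3.25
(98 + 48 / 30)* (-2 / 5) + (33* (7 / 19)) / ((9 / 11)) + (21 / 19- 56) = -113822 / 1425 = -79.88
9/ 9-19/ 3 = -16/ 3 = -5.33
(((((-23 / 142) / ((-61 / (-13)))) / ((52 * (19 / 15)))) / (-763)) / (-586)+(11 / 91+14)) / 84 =7718998797085 / 45917530591296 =0.17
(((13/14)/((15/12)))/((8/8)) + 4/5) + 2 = 124/35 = 3.54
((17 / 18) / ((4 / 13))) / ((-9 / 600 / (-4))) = 22100 / 27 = 818.52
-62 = -62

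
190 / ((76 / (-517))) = -2585 / 2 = -1292.50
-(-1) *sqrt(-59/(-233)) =sqrt(13747)/233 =0.50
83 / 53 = 1.57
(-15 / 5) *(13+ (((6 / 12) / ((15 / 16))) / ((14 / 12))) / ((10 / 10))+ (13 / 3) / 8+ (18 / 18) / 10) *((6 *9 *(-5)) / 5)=319761 / 140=2284.01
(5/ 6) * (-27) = -45/ 2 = -22.50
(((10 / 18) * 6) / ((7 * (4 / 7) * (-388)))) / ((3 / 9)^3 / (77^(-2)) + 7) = -45 / 4747568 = -0.00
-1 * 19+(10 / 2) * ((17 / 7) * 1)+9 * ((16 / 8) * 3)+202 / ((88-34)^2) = 481847 / 10206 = 47.21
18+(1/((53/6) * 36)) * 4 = 2864/159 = 18.01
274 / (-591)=-0.46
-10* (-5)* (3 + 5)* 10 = 4000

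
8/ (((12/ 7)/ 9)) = 42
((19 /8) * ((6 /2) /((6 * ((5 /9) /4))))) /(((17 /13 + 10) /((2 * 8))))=2964 /245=12.10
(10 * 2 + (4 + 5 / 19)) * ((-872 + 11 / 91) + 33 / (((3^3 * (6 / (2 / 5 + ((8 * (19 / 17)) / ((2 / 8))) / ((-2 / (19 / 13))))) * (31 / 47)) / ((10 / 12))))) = -3146378980795 / 147611646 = -21315.25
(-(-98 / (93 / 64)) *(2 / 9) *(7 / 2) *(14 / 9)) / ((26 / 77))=23664256 / 97929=241.65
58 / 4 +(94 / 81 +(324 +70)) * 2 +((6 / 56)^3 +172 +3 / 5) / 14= 101708851511 / 124467840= 817.15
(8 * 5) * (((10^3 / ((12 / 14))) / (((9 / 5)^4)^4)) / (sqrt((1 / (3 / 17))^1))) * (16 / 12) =85449218750000000 * sqrt(51) / 283512088894331673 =2.15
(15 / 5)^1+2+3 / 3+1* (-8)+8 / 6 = -0.67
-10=-10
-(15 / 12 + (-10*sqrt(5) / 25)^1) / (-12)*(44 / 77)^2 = 5 / 147 -8*sqrt(5) / 735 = 0.01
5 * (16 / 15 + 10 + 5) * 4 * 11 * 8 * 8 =678656 / 3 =226218.67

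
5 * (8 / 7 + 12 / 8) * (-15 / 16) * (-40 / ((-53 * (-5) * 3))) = 925 / 1484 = 0.62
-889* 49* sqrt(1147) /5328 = -43561* sqrt(1147) /5328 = -276.90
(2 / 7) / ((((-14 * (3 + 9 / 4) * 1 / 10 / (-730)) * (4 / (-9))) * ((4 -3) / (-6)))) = 131400 / 343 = 383.09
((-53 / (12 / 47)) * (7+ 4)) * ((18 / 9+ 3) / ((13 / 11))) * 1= -9660.61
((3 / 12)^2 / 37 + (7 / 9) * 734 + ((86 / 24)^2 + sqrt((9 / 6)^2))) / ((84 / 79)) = 41055115 / 74592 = 550.40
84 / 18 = 4.67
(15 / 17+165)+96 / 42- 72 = 11444 / 119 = 96.17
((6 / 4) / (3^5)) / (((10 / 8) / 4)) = 8 / 405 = 0.02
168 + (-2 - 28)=138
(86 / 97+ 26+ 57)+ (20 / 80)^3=520865 / 6208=83.90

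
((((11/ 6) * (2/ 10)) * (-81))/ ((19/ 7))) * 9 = -18711/ 190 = -98.48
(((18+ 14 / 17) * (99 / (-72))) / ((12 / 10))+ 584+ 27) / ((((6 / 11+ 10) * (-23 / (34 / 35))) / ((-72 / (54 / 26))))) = 747604 / 9135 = 81.84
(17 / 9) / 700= 17 / 6300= 0.00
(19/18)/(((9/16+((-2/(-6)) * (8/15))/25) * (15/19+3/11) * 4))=496375/1138083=0.44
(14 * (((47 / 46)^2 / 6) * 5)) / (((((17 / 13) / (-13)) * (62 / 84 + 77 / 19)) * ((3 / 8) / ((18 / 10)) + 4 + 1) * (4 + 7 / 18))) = -75073359816 / 67900972025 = -1.11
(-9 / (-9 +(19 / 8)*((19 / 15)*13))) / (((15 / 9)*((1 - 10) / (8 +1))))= 648 / 3613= 0.18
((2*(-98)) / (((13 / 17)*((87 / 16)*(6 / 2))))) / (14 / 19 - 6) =253232 / 84825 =2.99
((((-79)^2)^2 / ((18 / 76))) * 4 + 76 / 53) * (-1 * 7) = -4604765141.59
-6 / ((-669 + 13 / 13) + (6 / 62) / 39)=2418 / 269203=0.01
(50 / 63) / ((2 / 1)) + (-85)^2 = 7225.40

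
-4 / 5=-0.80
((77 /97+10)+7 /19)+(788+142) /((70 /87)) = 15055717 /12901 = 1167.02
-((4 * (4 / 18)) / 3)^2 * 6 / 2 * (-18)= 128 / 27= 4.74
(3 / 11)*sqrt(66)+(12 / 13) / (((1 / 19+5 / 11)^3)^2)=3*sqrt(66) / 11+250033943970723 / 4610187114832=56.45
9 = 9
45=45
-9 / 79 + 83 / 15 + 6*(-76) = -533938 / 1185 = -450.58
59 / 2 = 29.50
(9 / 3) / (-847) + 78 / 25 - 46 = -908059 / 21175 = -42.88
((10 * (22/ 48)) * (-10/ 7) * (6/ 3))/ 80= -55/ 336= -0.16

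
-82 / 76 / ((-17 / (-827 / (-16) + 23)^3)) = 69966084875 / 2646016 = 26442.05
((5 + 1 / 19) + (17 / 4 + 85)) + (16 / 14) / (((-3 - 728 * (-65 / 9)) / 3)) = 94.30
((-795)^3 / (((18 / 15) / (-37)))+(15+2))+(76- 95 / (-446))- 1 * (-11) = 3454830380427 / 223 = 15492512916.71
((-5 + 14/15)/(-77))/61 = 1/1155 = 0.00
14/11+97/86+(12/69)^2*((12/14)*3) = 2.48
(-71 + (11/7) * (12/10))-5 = -2594/35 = -74.11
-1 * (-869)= 869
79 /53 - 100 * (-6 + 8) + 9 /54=-63073 /318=-198.34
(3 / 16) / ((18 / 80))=5 / 6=0.83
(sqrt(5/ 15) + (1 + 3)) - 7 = -3 + sqrt(3)/ 3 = -2.42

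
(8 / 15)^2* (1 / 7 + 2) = 64 / 105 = 0.61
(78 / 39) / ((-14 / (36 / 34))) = -18 / 119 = -0.15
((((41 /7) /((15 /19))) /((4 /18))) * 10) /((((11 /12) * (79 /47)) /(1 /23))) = 1318068 /139909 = 9.42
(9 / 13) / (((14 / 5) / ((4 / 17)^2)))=360 / 26299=0.01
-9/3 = -3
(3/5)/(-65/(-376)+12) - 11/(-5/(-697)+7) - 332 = -333.52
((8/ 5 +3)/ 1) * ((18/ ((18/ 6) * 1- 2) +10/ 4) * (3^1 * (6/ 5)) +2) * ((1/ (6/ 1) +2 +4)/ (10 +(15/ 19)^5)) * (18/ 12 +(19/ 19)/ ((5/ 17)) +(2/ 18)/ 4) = 1028.04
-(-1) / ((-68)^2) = 1 / 4624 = 0.00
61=61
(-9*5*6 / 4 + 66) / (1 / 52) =-78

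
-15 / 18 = -5 / 6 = -0.83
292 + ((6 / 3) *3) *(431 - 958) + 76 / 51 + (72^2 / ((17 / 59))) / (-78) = -2054750 / 663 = -3099.17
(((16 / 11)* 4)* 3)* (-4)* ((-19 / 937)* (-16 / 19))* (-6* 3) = 221184 / 10307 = 21.46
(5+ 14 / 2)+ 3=15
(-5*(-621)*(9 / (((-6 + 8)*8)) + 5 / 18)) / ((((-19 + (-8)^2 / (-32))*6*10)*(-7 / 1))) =2783 / 9408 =0.30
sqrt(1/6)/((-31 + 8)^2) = sqrt(6)/3174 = 0.00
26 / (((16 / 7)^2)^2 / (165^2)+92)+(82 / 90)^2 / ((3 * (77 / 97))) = 887803186732601 / 1406564397072450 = 0.63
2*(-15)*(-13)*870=339300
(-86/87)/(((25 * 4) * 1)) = -43/4350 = -0.01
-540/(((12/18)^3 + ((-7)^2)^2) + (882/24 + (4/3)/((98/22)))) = -571536/2580745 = -0.22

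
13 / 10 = 1.30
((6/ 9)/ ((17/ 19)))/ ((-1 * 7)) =-38/ 357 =-0.11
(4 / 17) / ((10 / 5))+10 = 172 / 17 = 10.12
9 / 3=3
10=10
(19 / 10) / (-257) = -19 / 2570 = -0.01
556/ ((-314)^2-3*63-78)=556/ 98329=0.01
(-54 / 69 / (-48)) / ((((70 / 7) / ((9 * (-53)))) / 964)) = -344871 / 460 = -749.72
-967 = -967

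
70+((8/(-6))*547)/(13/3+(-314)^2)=69.99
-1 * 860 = -860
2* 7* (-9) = -126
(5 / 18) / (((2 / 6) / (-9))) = -15 / 2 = -7.50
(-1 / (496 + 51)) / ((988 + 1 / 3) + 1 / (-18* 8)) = -144 / 77848493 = -0.00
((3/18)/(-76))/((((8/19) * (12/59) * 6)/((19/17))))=-1121/235008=-0.00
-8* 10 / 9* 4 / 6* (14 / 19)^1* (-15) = 11200 / 171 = 65.50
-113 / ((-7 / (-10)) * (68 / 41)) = -23165 / 238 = -97.33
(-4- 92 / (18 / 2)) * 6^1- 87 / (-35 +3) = -7931 / 96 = -82.61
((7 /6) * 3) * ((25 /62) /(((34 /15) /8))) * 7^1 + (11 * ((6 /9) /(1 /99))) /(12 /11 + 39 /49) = 74969951 /178653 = 419.64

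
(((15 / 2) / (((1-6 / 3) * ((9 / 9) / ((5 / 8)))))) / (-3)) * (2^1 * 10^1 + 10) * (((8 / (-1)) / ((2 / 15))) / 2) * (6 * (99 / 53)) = -1670625 / 106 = -15760.61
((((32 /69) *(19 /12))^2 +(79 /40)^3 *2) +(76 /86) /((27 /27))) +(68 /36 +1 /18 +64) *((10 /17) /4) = 26589744085141 /1002323808000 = 26.53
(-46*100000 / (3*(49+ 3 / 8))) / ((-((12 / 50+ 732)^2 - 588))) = 575000000 / 9916735779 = 0.06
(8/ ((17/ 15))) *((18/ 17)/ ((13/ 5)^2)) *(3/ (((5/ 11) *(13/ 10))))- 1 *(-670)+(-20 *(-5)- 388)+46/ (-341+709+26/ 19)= 863871862375/ 2227979897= 387.74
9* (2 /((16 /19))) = 171 /8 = 21.38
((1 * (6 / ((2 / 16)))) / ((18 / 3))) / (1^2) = 8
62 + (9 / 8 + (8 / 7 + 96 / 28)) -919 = -47673 / 56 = -851.30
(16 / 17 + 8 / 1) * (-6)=-912 / 17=-53.65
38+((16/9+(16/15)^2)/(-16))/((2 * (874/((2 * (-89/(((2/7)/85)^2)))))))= 52869121/31464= 1680.31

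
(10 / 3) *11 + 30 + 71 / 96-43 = 781 / 32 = 24.41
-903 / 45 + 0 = -301 / 15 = -20.07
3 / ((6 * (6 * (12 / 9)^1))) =1 / 16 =0.06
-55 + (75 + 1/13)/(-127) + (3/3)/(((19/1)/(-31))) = -1795020/31369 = -57.22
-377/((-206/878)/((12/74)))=993018/3811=260.57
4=4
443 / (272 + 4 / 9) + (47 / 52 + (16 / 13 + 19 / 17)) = 1321751 / 270946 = 4.88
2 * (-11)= -22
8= 8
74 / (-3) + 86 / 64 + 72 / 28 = -13945 / 672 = -20.75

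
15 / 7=2.14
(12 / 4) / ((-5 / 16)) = -48 / 5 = -9.60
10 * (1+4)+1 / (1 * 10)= 501 / 10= 50.10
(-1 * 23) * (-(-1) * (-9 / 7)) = 207 / 7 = 29.57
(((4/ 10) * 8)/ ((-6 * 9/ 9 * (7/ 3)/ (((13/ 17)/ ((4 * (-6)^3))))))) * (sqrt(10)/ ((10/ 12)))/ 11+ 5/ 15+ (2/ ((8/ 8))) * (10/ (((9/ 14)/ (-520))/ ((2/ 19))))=-291143/ 171+ 13 * sqrt(10)/ 589050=-1702.59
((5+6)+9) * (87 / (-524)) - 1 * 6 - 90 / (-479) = -573069 / 62749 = -9.13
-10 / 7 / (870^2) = -1 / 529830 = -0.00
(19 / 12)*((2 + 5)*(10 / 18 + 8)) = 10241 / 108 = 94.82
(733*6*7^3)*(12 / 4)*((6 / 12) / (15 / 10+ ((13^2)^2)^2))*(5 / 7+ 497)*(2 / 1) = 4504853808 / 1631461445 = 2.76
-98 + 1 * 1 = -97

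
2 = 2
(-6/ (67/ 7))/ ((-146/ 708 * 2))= 7434/ 4891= 1.52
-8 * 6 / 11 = -48 / 11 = -4.36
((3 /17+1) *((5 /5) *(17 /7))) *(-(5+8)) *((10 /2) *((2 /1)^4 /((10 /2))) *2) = -8320 /7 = -1188.57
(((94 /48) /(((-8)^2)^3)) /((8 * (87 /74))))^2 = 3024121 /4793589222126649344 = 0.00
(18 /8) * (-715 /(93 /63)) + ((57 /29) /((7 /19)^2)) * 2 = -186923739 /176204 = -1060.84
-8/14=-4/7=-0.57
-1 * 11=-11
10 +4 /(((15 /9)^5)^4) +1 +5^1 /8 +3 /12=9060017582960207 /762939453125000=11.88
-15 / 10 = -3 / 2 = -1.50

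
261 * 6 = 1566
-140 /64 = -35 /16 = -2.19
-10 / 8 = -5 / 4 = -1.25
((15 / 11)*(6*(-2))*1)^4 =71700.02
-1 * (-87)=87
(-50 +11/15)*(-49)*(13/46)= 470743/690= 682.24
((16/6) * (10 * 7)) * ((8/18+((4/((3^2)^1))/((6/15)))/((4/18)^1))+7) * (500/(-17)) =-31360000/459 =-68322.44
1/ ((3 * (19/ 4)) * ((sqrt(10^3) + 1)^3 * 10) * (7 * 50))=-3001/ 49725524575125 + 2006 * sqrt(10)/ 9945104915025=0.00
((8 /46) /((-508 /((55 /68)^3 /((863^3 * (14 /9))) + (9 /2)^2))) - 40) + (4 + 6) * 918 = 75537843861184338834881 /8264540607832168576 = 9139.99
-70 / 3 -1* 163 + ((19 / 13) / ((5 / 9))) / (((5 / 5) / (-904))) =-500087 / 195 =-2564.55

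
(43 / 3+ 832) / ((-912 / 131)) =-332609 / 2736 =-121.57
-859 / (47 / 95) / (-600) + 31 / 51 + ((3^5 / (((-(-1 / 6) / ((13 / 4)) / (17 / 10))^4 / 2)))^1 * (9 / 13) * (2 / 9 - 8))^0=431617 / 95880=4.50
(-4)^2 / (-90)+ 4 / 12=7 / 45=0.16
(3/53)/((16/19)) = 57/848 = 0.07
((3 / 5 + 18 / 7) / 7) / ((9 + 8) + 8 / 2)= 37 / 1715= 0.02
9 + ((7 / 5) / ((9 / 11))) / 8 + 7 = 16.21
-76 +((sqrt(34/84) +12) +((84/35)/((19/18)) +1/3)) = -17497/285 +sqrt(714)/42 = -60.76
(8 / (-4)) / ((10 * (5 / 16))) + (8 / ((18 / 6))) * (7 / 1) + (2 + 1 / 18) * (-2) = 3131 / 225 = 13.92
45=45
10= 10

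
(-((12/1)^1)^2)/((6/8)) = -192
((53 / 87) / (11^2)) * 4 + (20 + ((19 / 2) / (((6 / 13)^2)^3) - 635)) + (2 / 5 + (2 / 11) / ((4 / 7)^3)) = 604471238311 / 1637159040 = 369.22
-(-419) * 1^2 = 419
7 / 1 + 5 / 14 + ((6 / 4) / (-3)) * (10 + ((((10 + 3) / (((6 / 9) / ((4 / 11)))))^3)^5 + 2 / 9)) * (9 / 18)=-758105406993652799874842198153 / 526333269346372026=-1440352436651.23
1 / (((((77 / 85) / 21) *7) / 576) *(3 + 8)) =173.41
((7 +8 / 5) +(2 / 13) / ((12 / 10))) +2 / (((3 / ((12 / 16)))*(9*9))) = 91973 / 10530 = 8.73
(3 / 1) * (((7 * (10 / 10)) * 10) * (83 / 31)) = 562.26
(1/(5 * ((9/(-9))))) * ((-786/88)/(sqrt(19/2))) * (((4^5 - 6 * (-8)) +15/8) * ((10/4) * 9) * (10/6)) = 4603995 * sqrt(38)/1216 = 23339.58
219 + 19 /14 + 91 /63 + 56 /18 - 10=27079 /126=214.91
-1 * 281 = -281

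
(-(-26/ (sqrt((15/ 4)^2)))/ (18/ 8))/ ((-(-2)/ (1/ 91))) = 0.02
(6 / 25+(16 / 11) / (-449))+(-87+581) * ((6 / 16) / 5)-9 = 13970831 / 493900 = 28.29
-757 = -757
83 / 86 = 0.97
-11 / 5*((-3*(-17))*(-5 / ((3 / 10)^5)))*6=37400000 / 27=1385185.19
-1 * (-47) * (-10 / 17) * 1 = -470 / 17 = -27.65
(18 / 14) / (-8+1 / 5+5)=-45 / 98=-0.46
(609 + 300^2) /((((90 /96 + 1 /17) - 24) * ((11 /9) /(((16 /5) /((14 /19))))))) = -33715246464 /2408945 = -13995.86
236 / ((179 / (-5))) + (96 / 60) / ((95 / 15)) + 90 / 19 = -27254 / 17005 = -1.60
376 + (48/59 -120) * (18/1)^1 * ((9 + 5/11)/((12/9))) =-9628904/649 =-14836.52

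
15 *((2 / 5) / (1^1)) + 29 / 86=545 / 86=6.34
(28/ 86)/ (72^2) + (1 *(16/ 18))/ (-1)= -99065/ 111456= -0.89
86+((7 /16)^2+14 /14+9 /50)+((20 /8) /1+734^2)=3448613577 /6400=538845.87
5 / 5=1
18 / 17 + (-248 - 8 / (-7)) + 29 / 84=-350507 / 1428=-245.45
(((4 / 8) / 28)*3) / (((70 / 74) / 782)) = 43401 / 980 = 44.29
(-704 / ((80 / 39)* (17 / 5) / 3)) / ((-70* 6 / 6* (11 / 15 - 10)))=-7722 / 16541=-0.47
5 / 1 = 5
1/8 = 0.12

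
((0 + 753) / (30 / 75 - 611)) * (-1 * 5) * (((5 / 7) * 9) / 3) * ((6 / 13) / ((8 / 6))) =2541375 / 555646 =4.57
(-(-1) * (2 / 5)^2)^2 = 16 / 625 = 0.03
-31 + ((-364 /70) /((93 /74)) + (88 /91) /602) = -447521089 /12736815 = -35.14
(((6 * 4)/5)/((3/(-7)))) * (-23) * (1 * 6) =7728/5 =1545.60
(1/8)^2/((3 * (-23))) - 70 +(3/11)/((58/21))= -98470495/1408704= -69.90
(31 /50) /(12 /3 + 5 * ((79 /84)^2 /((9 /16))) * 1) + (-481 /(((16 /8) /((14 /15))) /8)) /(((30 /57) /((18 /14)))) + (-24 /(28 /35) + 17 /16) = -83156443991 /18832400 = -4415.61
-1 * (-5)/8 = 5/8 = 0.62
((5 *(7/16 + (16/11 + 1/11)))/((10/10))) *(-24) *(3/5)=-3141/22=-142.77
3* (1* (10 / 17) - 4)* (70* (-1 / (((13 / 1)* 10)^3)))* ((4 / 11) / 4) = 609 / 20541950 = 0.00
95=95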